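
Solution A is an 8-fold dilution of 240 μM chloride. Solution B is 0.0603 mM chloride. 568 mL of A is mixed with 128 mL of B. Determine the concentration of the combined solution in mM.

0.0356 mM

C_A = 240 μM / 8 = 30.0 μM.
C_B = 0.0603 mM = 60.3 μM.
C_mix = (C_A·V_A + C_B·V_B)/(V_A + V_B) = (30.0×568 + 60.3×128) / 696.0 = 35.6 μM = 0.0356 mM.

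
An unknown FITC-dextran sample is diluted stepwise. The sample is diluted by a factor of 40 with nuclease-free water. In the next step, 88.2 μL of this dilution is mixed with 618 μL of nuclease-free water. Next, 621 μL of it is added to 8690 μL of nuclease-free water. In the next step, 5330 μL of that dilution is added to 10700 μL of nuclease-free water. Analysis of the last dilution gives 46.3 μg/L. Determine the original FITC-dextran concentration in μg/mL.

Overall dilution factor = 40 × 8.007 × 14.99 × 3.008 = 1.44 × 10⁴.
Original = 46.3 μg/L × 1.44 × 10⁴ = 6.69 × 10⁵ μg/L = 669 μg/mL.

669 μg/mL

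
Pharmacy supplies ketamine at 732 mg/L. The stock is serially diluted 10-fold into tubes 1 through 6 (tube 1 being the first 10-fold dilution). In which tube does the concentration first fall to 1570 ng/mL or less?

tube 3

Tube n has concentration 732 mg/L / 10ⁿ.
Need 10ⁿ ≥ 732 mg/L / 1570 ng/mL = 466, so n ≥ 2.67.
First such tube: n = 3.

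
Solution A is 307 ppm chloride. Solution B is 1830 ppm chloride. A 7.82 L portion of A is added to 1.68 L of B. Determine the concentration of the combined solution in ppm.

C_mix = (C_A·V_A + C_B·V_B)/(V_A + V_B) = (307×7.82 + 1830×1.68) / 9.500 = 576 ppm.

576 ppm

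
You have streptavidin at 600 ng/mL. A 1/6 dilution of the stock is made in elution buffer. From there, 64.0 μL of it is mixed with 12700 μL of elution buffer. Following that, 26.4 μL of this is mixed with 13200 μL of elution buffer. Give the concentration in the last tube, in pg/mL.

Overall dilution factor = 6 × 199.4 × 501 = 6.00 × 10⁵.
600 ng/mL / 6.00 × 10⁵ = 1.00 × 10⁻³ ng/mL = 1.00 pg/mL.

1.00 pg/mL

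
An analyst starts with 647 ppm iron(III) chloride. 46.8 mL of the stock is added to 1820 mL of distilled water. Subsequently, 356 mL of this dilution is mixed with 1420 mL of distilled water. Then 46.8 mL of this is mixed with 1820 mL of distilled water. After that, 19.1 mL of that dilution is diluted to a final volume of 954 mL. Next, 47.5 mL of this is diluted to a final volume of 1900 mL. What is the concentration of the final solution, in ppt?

40.8 ppt

Overall dilution factor = 39.89 × 4.989 × 39.89 × 49.95 × 40 = 1.59 × 10⁷.
647 ppm / 1.59 × 10⁷ = 4.08 × 10⁻⁵ ppm = 40.8 ppt.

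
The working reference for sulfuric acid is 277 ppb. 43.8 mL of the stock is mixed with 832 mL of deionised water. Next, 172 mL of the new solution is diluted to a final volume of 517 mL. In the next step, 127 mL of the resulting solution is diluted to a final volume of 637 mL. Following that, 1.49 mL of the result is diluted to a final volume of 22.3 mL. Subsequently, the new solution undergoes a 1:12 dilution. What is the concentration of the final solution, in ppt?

5.12 ppt

Overall dilution factor = 20.00 × 3.006 × 5.016 × 14.97 × 12 = 5.41 × 10⁴.
277 ppb / 5.41 × 10⁴ = 5.12 × 10⁻³ ppb = 5.12 ppt.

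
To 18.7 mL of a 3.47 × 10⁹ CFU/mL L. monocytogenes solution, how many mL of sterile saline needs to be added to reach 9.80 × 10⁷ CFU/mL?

V₂ = C₁V₁/C₂ = 3.47 × 10⁹ × 18.7 / 9.80 × 10⁷ = 662 mL.
Diluent to add = V₂ − V₁ = 662 − 18.7 = 643 mL.

643 mL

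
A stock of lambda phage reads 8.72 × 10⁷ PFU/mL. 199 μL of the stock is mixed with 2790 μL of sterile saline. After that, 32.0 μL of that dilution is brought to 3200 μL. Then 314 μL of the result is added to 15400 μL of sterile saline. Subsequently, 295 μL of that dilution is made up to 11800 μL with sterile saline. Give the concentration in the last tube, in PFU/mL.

Overall dilution factor = 15.02 × 100 × 50.04 × 40 = 3.01 × 10⁶.
8.72 × 10⁷ PFU/mL / 3.01 × 10⁶ = 29.0 PFU/mL.

29.0 PFU/mL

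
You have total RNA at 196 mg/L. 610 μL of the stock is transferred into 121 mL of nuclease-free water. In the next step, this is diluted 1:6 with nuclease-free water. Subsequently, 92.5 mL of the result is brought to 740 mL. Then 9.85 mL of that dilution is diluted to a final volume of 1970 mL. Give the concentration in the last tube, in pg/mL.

Overall dilution factor = 199.4 × 6 × 8 × 200 = 1.91 × 10⁶.
196 mg/L / 1.91 × 10⁶ = 1.02 × 10⁻⁴ mg/L = 102 pg/mL.

102 pg/mL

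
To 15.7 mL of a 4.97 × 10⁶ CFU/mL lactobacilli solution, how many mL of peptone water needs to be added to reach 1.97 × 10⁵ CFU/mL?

380 mL

V₂ = C₁V₁/C₂ = 4.97 × 10⁶ × 15.7 / 1.97 × 10⁵ = 396 mL.
Diluent to add = V₂ − V₁ = 396 − 15.7 = 380 mL.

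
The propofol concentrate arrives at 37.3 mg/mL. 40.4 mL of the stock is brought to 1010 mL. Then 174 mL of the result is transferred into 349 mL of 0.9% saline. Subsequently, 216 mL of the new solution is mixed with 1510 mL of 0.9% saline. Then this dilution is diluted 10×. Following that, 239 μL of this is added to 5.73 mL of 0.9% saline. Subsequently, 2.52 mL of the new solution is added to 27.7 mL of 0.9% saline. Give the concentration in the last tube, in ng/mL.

20.7 ng/mL

Overall dilution factor = 25 × 3.006 × 7.991 × 10 × 24.97 × 11.99 = 1.80 × 10⁶.
37.3 mg/mL / 1.80 × 10⁶ = 2.07 × 10⁻⁵ mg/mL = 20.7 ng/mL.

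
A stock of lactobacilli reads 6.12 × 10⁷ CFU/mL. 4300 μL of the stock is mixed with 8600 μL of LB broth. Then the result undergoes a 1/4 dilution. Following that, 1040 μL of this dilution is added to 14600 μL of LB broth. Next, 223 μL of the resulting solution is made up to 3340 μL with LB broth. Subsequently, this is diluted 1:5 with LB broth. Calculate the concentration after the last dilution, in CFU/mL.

Overall dilution factor = 3 × 4 × 15.04 × 14.98 × 5 = 1.35 × 10⁴.
6.12 × 10⁷ CFU/mL / 1.35 × 10⁴ = 4530 CFU/mL.

4530 CFU/mL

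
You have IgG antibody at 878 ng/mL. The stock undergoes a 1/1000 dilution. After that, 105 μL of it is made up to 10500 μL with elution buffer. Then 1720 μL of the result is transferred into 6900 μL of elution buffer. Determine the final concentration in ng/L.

1.75 ng/L

Overall dilution factor = 1000 × 100 × 5.012 = 5.01 × 10⁵.
878 ng/mL / 5.01 × 10⁵ = 1.75 × 10⁻³ ng/mL = 1.75 ng/L.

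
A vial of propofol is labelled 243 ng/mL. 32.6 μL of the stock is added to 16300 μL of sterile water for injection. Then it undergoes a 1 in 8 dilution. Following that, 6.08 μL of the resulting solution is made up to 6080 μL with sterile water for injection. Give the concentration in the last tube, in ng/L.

Overall dilution factor = 501 × 8 × 1000 = 4.01 × 10⁶.
243 ng/mL / 4.01 × 10⁶ = 6.06 × 10⁻⁵ ng/mL = 0.0606 ng/L.

0.0606 ng/L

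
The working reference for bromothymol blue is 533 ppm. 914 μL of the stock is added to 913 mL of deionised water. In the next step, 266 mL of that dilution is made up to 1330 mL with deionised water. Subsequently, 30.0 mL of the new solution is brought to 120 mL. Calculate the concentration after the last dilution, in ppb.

Overall dilution factor = 999.9 × 5 × 4 = 2.00 × 10⁴.
533 ppm / 2.00 × 10⁴ = 0.0267 ppm = 26.7 ppb.

26.7 ppb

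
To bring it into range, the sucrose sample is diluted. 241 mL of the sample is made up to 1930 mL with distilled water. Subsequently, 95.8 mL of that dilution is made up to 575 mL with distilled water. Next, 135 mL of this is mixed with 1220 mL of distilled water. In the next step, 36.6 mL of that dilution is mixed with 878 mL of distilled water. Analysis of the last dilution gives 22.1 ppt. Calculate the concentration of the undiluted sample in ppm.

Overall dilution factor = 8.008 × 6.002 × 10.04 × 24.99 = 1.21 × 10⁴.
Original = 22.1 ppt × 1.21 × 10⁴ = 2.66 × 10⁵ ppt = 0.266 ppm.

0.266 ppm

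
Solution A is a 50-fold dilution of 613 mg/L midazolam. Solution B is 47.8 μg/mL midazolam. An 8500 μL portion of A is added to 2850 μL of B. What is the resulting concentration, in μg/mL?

21.2 μg/mL

C_A = 613 mg/L / 50 = 12.3 mg/L.
C_B = 47.8 μg/mL = 47.8 mg/L.
C_mix = (C_A·V_A + C_B·V_B)/(V_A + V_B) = (12.3×8500 + 47.8×2850) / 11350 = 21.2 mg/L = 21.2 μg/mL.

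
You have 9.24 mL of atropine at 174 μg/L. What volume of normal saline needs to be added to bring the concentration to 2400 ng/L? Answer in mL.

2400 ng/L = 2.40 μg/L.
V₂ = C₁V₁/C₂ = 174 × 9.24 / 2.40 = 670 mL.
Diluent to add = V₂ − V₁ = 670 − 9.24 = 661 mL.

661 mL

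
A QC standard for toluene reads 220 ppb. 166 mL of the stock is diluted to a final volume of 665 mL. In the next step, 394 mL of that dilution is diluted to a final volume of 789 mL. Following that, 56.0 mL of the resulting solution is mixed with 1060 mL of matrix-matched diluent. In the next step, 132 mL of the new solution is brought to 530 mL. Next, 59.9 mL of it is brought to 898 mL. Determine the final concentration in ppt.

Overall dilution factor = 4.006 × 2.003 × 19.93 × 4.015 × 14.99 = 9623.
220 ppb / 9623 = 0.0229 ppb = 22.9 ppt.

22.9 ppt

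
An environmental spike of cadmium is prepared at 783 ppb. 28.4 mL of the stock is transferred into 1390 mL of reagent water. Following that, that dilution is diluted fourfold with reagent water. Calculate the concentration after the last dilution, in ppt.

Overall dilution factor = 49.94 × 4 = 200.
783 ppb / 200 = 3.92 ppb = 3920 ppt.

3920 ppt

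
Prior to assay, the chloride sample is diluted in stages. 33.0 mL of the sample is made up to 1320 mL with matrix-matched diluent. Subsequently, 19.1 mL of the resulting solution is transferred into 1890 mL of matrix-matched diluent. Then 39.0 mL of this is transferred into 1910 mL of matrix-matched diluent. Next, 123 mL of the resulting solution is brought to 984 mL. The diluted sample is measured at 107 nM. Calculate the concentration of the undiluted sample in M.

0.171 M

Overall dilution factor = 40 × 99.95 × 49.97 × 8 = 1.60 × 10⁶.
Original = 107 nM × 1.60 × 10⁶ = 1.71 × 10⁸ nM = 0.171 M.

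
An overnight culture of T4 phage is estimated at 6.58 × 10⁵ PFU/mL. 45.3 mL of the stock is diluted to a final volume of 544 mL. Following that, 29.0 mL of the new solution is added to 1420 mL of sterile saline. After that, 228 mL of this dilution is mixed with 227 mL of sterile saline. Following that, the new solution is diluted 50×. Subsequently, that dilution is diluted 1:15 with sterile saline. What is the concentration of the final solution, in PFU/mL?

Overall dilution factor = 12.01 × 49.97 × 1.996 × 50 × 15 = 8.98 × 10⁵.
6.58 × 10⁵ PFU/mL / 8.98 × 10⁵ = 0.733 PFU/mL.

0.733 PFU/mL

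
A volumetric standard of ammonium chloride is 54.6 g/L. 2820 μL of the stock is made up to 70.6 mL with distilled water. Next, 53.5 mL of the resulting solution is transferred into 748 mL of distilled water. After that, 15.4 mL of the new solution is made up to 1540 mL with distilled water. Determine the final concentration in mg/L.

Overall dilution factor = 25.04 × 14.98 × 100 = 3.75 × 10⁴.
54.6 g/L / 3.75 × 10⁴ = 1.46 × 10⁻³ g/L = 1.46 mg/L.

1.46 mg/L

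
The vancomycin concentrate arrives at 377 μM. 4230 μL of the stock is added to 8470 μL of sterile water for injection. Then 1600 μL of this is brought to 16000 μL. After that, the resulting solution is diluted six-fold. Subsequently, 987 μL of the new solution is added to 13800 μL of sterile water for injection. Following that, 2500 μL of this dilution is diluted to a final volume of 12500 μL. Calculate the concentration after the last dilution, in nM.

27.9 nM

Overall dilution factor = 3.002 × 10 × 6 × 14.98 × 5 = 1.35 × 10⁴.
377 μM / 1.35 × 10⁴ = 0.0279 μM = 27.9 nM.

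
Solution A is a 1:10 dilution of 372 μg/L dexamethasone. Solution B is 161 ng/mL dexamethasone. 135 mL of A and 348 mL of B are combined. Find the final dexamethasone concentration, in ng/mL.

126 ng/mL

C_A = 372 μg/L / 10 = 37.2 μg/L.
C_B = 161 ng/mL = 161 μg/L.
C_mix = (C_A·V_A + C_B·V_B)/(V_A + V_B) = (37.2×135 + 161×348) / 483.0 = 126 μg/L = 126 ng/mL.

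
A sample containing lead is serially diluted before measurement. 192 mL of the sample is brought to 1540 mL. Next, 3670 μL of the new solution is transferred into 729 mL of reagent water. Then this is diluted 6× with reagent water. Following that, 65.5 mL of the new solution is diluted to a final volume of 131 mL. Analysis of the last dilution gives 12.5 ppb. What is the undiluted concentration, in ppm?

240 ppm

Overall dilution factor = 8.021 × 199.6 × 6 × 2 = 1.92 × 10⁴.
Original = 12.5 ppb × 1.92 × 10⁴ = 2.40 × 10⁵ ppb = 240 ppm.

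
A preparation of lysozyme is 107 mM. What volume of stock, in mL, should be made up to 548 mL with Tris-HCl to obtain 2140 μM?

2140 μM = 2.14 mM.
V₁ = C₂V₂/C₁ = 2.14 × 548 / 107 = 11.0 mL.

11.0 mL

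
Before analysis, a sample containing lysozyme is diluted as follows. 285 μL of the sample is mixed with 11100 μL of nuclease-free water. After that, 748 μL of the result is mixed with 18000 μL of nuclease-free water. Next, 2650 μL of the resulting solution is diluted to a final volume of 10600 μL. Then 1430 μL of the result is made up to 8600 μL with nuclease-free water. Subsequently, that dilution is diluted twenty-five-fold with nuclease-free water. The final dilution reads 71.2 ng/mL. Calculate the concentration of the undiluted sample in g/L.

42.9 g/L

Overall dilution factor = 39.95 × 25.06 × 4 × 6.014 × 25 = 6.02 × 10⁵.
Original = 71.2 ng/mL × 6.02 × 10⁵ = 4.29 × 10⁷ ng/mL = 42.9 g/L.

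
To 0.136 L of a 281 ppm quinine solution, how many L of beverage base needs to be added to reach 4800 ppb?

4800 ppb = 4.80 ppm.
V₂ = C₁V₁/C₂ = 281 × 0.136 / 4.80 = 7.96 L.
Diluent to add = V₂ − V₁ = 7.96 − 0.136 = 7.83 L.

7.83 L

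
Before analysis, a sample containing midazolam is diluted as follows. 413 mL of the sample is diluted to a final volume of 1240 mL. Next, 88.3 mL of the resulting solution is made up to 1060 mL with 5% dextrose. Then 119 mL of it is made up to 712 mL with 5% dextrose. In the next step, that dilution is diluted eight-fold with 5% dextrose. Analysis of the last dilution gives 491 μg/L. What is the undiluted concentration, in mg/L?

847 mg/L

Overall dilution factor = 3.002 × 12.00 × 5.983 × 8 = 1725.
Original = 491 μg/L × 1725 = 8.47 × 10⁵ μg/L = 847 mg/L.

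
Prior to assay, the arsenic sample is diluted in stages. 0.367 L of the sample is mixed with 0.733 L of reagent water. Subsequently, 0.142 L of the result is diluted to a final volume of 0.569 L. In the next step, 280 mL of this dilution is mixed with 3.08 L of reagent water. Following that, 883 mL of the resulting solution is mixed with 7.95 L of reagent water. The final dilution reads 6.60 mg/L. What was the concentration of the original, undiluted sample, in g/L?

9.52 g/L

Overall dilution factor = 2.997 × 4.007 × 12 × 10.00 = 1442.
Original = 6.60 mg/L × 1442 = 9515 mg/L = 9.52 g/L.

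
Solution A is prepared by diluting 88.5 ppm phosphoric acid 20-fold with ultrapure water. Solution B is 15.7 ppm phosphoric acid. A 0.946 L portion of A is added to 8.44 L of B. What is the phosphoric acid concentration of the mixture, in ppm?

14.6 ppm

C_A = 88.5 ppm / 20 = 4.42 ppm.
C_mix = (C_A·V_A + C_B·V_B)/(V_A + V_B) = (4.42×0.946 + 15.7×8.44) / 9.386 = 14.6 ppm.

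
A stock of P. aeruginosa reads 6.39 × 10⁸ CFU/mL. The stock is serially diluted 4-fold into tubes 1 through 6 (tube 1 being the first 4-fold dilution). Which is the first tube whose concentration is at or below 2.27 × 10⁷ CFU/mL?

tube 3

Tube n has concentration 6.39 × 10⁸ CFU/mL / 4ⁿ.
Need 4ⁿ ≥ 6.39 × 10⁸ CFU/mL / 2.27 × 10⁷ CFU/mL = 28.1, so n ≥ 2.41.
First such tube: n = 3.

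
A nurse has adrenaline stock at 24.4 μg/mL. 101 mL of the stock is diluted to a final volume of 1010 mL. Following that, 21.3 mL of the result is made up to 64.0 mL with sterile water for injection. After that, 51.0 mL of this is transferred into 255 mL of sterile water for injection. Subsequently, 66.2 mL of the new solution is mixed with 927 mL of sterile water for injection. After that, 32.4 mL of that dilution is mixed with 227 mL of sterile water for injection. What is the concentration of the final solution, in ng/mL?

Overall dilution factor = 10 × 3.005 × 6 × 15.00 × 8.006 = 2.17 × 10⁴.
24.4 μg/mL / 2.17 × 10⁴ = 1.13 × 10⁻³ μg/mL = 1.13 ng/mL.

1.13 ng/mL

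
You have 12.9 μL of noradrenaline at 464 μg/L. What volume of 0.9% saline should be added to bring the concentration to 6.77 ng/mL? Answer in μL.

6.77 ng/mL = 6.77 μg/L.
V₂ = C₁V₁/C₂ = 464 × 12.9 / 6.77 = 884 μL.
Diluent to add = V₂ − V₁ = 884 − 12.9 = 871 μL.

871 μL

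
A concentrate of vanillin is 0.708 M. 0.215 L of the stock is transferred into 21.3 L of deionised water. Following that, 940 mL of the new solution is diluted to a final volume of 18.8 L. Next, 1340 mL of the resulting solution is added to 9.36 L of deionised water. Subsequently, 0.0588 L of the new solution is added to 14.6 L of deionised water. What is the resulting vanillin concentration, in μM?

Overall dilution factor = 100.1 × 20 × 7.985 × 249.3 = 3.98 × 10⁶.
0.708 M / 3.98 × 10⁶ = 1.78 × 10⁻⁷ M = 0.178 μM.

0.178 μM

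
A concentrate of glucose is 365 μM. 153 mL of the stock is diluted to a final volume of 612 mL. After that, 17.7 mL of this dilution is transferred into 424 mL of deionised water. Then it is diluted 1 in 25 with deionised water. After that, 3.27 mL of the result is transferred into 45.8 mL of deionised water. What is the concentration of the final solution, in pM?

9750 pM

Overall dilution factor = 4 × 24.95 × 25 × 15.01 = 3.74 × 10⁴.
365 μM / 3.74 × 10⁴ = 9.75 × 10⁻³ μM = 9750 pM.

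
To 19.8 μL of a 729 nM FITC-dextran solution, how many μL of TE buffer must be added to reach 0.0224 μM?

0.0224 μM = 22.4 nM.
V₂ = C₁V₁/C₂ = 729 × 19.8 / 22.4 = 644 μL.
Diluent to add = V₂ − V₁ = 644 − 19.8 = 625 μL.

625 μL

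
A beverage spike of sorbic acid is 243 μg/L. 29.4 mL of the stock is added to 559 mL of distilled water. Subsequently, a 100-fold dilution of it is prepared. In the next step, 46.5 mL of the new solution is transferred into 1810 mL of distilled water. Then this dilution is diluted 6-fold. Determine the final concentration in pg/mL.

0.507 pg/mL

Overall dilution factor = 20.01 × 100 × 39.92 × 6 = 4.79 × 10⁵.
243 μg/L / 4.79 × 10⁵ = 5.07 × 10⁻⁴ μg/L = 0.507 pg/mL.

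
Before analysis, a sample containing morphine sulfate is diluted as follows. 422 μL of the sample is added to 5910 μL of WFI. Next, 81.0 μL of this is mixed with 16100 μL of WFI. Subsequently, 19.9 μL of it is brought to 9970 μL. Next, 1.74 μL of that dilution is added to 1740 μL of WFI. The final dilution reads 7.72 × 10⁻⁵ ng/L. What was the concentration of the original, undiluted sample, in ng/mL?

Overall dilution factor = 15.00 × 199.8 × 501.0 × 1001 = 1.50 × 10⁹.
Original = 7.72 × 10⁻⁵ ng/L × 1.50 × 10⁹ = 1.16 × 10⁵ ng/L = 116 ng/mL.

116 ng/mL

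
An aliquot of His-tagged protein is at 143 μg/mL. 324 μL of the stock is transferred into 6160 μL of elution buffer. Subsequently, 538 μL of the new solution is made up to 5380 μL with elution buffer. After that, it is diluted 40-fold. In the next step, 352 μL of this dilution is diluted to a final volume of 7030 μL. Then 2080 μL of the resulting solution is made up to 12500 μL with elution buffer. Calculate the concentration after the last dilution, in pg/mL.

Overall dilution factor = 20.01 × 10 × 40 × 19.97 × 6.010 = 9.61 × 10⁵.
143 μg/mL / 9.61 × 10⁵ = 1.49 × 10⁻⁴ μg/mL = 149 pg/mL.

149 pg/mL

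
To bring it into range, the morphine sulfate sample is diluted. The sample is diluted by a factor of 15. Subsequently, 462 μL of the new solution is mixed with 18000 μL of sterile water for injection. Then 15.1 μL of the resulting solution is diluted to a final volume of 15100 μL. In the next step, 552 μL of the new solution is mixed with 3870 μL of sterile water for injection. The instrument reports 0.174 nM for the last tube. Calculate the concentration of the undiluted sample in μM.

836 μM

Overall dilution factor = 15 × 39.96 × 1000 × 8.011 = 4.80 × 10⁶.
Original = 0.174 nM × 4.80 × 10⁶ = 8.36 × 10⁵ nM = 836 μM.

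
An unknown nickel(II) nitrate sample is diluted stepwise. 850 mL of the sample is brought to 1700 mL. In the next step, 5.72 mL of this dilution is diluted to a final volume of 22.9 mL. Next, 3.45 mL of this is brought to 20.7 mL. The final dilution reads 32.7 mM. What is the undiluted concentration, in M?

1.57 M

Overall dilution factor = 2 × 4.003 × 6 = 48.0.
Original = 32.7 mM × 48.0 = 1571 mM = 1.57 M.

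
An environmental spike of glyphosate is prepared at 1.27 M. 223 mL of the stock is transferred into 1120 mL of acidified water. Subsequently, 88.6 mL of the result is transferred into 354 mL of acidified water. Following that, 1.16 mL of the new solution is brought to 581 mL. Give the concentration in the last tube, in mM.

0.0843 mM

Overall dilution factor = 6.022 × 4.995 × 500.9 = 1.51 × 10⁴.
1.27 M / 1.51 × 10⁴ = 8.43 × 10⁻⁵ M = 0.0843 mM.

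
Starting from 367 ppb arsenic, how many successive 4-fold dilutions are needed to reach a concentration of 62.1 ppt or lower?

Need 4ⁿ ≥ 5910, so n ≥ log(5910)/log(4) = 6.26.
Minimum whole steps: n = 7.

7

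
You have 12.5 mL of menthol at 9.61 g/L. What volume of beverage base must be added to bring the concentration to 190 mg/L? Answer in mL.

190 mg/L = 0.190 g/L.
V₂ = C₁V₁/C₂ = 9.61 × 12.5 / 0.190 = 632 mL.
Diluent to add = V₂ − V₁ = 632 − 12.5 = 620 mL.

620 mL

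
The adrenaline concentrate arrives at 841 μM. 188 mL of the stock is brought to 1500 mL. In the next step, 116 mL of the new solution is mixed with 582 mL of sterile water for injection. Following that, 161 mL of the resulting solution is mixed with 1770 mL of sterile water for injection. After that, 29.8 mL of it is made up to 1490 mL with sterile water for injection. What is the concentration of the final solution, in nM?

29.2 nM

Overall dilution factor = 7.979 × 6.017 × 11.99 × 50 = 2.88 × 10⁴.
841 μM / 2.88 × 10⁴ = 0.0292 μM = 29.2 nM.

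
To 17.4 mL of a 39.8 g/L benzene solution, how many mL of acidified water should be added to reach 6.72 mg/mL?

85.7 mL

6.72 mg/mL = 6.72 g/L.
V₂ = C₁V₁/C₂ = 39.8 × 17.4 / 6.72 = 103 mL.
Diluent to add = V₂ − V₁ = 103 − 17.4 = 85.7 mL.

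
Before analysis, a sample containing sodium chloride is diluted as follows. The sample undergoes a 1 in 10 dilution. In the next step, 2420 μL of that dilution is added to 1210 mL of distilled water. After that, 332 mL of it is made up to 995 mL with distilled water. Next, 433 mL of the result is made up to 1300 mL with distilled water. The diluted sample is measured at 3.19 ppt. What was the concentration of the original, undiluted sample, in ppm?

0.144 ppm

Overall dilution factor = 10 × 501 × 2.997 × 3.002 = 4.51 × 10⁴.
Original = 3.19 ppt × 4.51 × 10⁴ = 1.44 × 10⁵ ppt = 0.144 ppm.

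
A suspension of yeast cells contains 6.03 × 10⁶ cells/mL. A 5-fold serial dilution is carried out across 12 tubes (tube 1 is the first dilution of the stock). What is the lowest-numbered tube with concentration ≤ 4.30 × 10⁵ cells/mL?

tube 2

Tube n has concentration 6.03 × 10⁶ cells/mL / 5ⁿ.
Need 5ⁿ ≥ 6.03 × 10⁶ cells/mL / 4.30 × 10⁵ cells/mL = 14.0, so n ≥ 1.64.
First such tube: n = 2.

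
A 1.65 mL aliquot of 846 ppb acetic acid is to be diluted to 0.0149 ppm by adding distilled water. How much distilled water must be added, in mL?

92.0 mL

0.0149 ppm = 14.9 ppb.
V₂ = C₁V₁/C₂ = 846 × 1.65 / 14.9 = 93.7 mL.
Diluent to add = V₂ − V₁ = 93.7 − 1.65 = 92.0 mL.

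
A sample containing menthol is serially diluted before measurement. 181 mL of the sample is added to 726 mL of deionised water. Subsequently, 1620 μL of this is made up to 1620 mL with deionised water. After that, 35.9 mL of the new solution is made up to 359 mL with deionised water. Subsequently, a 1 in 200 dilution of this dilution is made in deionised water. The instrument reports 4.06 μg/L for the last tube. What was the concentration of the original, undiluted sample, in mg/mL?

40.7 mg/mL

Overall dilution factor = 5.011 × 1000 × 10 × 200 = 1.00 × 10⁷.
Original = 4.06 μg/L × 1.00 × 10⁷ = 4.07 × 10⁷ μg/L = 40.7 mg/mL.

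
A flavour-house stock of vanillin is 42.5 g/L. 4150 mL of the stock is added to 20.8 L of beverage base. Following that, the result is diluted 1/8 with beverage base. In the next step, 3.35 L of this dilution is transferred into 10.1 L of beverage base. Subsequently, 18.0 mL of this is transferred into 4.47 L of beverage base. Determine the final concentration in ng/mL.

Overall dilution factor = 6.012 × 8 × 4.015 × 249.3 = 4.81 × 10⁴.
42.5 g/L / 4.81 × 10⁴ = 8.83 × 10⁻⁴ g/L = 883 ng/mL.

883 ng/mL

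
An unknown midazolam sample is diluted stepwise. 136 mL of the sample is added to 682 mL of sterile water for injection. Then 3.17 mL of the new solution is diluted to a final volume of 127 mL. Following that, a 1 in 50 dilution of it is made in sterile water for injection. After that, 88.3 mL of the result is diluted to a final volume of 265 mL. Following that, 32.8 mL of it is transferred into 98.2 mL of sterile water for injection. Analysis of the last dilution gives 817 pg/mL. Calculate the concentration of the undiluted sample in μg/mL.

Overall dilution factor = 6.015 × 40.06 × 50 × 3.001 × 3.994 = 1.44 × 10⁵.
Original = 817 pg/mL × 1.44 × 10⁵ = 1.18 × 10⁸ pg/mL = 118 μg/mL.

118 μg/mL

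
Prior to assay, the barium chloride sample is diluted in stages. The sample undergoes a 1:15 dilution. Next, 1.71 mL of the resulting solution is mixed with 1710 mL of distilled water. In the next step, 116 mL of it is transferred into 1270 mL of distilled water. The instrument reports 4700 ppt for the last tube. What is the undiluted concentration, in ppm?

Overall dilution factor = 15 × 1001 × 11.95 = 1.79 × 10⁵.
Original = 4700 ppt × 1.79 × 10⁵ = 8.43 × 10⁸ ppt = 843 ppm.

843 ppm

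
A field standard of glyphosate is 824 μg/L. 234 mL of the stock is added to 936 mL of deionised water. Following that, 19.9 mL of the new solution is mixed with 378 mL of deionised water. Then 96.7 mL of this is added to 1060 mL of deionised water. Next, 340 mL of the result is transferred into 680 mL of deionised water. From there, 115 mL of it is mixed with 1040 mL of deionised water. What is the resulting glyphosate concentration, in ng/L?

22.9 ng/L

Overall dilution factor = 5 × 19.99 × 11.96 × 3 × 10.04 = 3.60 × 10⁴.
824 μg/L / 3.60 × 10⁴ = 0.0229 μg/L = 22.9 ng/L.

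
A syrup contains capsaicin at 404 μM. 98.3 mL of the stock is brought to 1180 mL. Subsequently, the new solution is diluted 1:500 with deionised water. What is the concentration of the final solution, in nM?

Overall dilution factor = 12.00 × 500 = 6002.
404 μM / 6002 = 0.0673 μM = 67.3 nM.

67.3 nM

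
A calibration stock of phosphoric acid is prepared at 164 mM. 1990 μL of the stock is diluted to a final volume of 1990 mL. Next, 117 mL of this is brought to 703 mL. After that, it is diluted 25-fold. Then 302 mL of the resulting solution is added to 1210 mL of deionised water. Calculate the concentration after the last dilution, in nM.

Overall dilution factor = 1000 × 6.009 × 25 × 5.007 = 7.52 × 10⁵.
164 mM / 7.52 × 10⁵ = 2.18 × 10⁻⁴ mM = 218 nM.

218 nM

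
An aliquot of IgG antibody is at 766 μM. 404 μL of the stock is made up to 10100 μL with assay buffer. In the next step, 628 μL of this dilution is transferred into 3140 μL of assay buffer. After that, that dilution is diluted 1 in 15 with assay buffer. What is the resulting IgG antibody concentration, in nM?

340 nM

Overall dilution factor = 25 × 6 × 15 = 2250.
766 μM / 2250 = 0.340 μM = 340 nM.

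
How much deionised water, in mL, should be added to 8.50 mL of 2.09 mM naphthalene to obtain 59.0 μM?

293 mL

59.0 μM = 0.0590 mM.
V₂ = C₁V₁/C₂ = 2.09 × 8.50 / 0.0590 = 301 mL.
Diluent to add = V₂ − V₁ = 301 − 8.50 = 293 mL.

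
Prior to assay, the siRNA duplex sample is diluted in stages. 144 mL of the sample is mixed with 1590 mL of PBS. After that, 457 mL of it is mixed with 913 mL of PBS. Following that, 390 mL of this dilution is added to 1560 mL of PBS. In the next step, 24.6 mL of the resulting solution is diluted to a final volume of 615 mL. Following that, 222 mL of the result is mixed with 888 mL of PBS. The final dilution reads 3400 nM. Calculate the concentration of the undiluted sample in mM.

Overall dilution factor = 12.04 × 2.998 × 5 × 25 × 5 = 2.26 × 10⁴.
Original = 3400 nM × 2.26 × 10⁴ = 7.67 × 10⁷ nM = 76.7 mM.

76.7 mM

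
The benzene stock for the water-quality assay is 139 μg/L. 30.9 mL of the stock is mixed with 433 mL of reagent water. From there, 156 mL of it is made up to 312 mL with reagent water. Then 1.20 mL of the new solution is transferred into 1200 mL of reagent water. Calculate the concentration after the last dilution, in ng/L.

4.62 ng/L

Overall dilution factor = 15.01 × 2 × 1001 = 3.01 × 10⁴.
139 μg/L / 3.01 × 10⁴ = 4.62 × 10⁻³ μg/L = 4.62 ng/L.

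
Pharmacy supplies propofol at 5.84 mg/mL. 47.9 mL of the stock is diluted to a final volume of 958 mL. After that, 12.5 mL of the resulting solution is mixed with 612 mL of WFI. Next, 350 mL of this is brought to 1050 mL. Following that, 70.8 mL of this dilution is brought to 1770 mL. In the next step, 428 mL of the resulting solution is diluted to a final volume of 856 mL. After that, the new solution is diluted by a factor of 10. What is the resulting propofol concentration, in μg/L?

3.90 μg/L

Overall dilution factor = 20 × 49.96 × 3 × 25 × 2 × 10 = 1.50 × 10⁶.
5.84 mg/mL / 1.50 × 10⁶ = 3.90 × 10⁻⁶ mg/mL = 3.90 μg/L.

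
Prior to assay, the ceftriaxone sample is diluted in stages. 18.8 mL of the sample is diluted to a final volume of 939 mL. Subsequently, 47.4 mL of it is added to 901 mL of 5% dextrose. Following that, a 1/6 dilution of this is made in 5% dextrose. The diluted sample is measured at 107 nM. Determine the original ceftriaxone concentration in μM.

Overall dilution factor = 49.95 × 20.01 × 6 = 5996.
Original = 107 nM × 5996 = 6.42 × 10⁵ nM = 642 μM.

642 μM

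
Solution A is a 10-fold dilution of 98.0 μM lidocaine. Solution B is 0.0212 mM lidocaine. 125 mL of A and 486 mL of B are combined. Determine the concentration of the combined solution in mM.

0.0189 mM

C_A = 98.0 μM / 10 = 9.80 μM.
C_B = 0.0212 mM = 21.2 μM.
C_mix = (C_A·V_A + C_B·V_B)/(V_A + V_B) = (9.80×125 + 21.2×486) / 611.0 = 18.9 μM = 0.0189 mM.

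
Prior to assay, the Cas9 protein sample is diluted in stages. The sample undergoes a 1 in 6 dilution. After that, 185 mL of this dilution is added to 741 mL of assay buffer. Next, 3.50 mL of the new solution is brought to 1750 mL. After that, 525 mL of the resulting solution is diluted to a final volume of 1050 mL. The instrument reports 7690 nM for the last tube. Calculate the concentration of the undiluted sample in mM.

Overall dilution factor = 6 × 5.005 × 500 × 2 = 3.00 × 10⁴.
Original = 7690 nM × 3.00 × 10⁴ = 2.31 × 10⁸ nM = 231 mM.

231 mM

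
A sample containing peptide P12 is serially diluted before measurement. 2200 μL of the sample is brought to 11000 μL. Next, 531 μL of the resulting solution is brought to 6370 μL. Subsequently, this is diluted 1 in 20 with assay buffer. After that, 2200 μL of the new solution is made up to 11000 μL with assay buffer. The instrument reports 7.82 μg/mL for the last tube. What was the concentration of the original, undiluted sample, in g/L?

Overall dilution factor = 5 × 12.00 × 20 × 5 = 5998.
Original = 7.82 μg/mL × 5998 = 4.69 × 10⁴ μg/mL = 46.9 g/L.

46.9 g/L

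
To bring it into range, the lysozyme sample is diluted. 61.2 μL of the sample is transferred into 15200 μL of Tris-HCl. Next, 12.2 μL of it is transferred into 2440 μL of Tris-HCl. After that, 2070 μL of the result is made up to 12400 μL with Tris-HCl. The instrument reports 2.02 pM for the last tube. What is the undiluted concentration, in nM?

607 nM

Overall dilution factor = 249.4 × 201 × 5.990 = 3.00 × 10⁵.
Original = 2.02 pM × 3.00 × 10⁵ = 6.07 × 10⁵ pM = 607 nM.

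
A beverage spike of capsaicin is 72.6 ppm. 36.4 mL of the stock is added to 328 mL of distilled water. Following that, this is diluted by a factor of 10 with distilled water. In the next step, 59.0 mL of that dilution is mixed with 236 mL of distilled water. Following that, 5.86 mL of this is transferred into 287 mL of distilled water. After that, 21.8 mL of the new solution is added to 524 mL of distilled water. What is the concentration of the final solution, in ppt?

Overall dilution factor = 10.01 × 10 × 5 × 49.98 × 25.04 = 6.26 × 10⁵.
72.6 ppm / 6.26 × 10⁵ = 1.16 × 10⁻⁴ ppm = 116 ppt.

116 ppt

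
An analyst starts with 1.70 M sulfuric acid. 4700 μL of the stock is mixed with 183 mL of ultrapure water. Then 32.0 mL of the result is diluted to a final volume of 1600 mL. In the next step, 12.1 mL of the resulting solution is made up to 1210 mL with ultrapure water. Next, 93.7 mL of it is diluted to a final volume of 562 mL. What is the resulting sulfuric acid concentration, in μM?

1.42 μM

Overall dilution factor = 39.94 × 50 × 100 × 5.998 = 1.20 × 10⁶.
1.70 M / 1.20 × 10⁶ = 1.42 × 10⁻⁶ M = 1.42 μM.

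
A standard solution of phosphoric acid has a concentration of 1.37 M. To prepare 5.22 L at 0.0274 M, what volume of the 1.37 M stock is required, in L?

0.104 L

V₁ = C₂V₂/C₁ = 0.0274 × 5.22 / 1.37 = 0.104 L.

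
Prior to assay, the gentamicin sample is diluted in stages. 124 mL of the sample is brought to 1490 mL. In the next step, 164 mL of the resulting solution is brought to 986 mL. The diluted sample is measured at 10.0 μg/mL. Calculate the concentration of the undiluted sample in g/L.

0.722 g/L

Overall dilution factor = 12.02 × 6.012 = 72.2.
Original = 10.0 μg/mL × 72.2 = 722 μg/mL = 0.722 g/L.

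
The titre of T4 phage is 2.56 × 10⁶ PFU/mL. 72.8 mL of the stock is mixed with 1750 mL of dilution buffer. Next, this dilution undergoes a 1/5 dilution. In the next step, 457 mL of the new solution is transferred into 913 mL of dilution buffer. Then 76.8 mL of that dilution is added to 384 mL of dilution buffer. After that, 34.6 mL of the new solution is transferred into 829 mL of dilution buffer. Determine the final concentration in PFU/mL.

45.5 PFU/mL

Overall dilution factor = 25.04 × 5 × 2.998 × 6 × 24.96 = 5.62 × 10⁴.
2.56 × 10⁶ PFU/mL / 5.62 × 10⁴ = 45.5 PFU/mL.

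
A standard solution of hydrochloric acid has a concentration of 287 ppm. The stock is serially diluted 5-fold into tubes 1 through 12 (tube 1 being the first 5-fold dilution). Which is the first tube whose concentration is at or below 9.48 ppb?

Tube n has concentration 287 ppm / 5ⁿ.
Need 5ⁿ ≥ 287 ppm / 9.48 ppb = 3.03 × 10⁴, so n ≥ 6.41.
First such tube: n = 7.

tube 7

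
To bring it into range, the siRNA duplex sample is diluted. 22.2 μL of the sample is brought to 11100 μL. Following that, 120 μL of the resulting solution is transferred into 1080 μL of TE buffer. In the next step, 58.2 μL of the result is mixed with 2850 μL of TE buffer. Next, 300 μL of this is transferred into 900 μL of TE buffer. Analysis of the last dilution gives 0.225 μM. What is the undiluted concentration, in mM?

225 mM

Overall dilution factor = 500 × 10 × 49.97 × 4 = 9.99 × 10⁵.
Original = 0.225 μM × 9.99 × 10⁵ = 2.25 × 10⁵ μM = 225 mM.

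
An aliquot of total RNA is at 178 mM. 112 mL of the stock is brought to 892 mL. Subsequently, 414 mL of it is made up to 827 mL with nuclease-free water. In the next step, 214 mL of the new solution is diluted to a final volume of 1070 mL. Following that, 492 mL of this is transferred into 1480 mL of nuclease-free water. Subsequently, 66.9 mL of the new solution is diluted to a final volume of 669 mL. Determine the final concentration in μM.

55.8 μM

Overall dilution factor = 7.964 × 1.998 × 5 × 4.008 × 10 = 3188.
178 mM / 3188 = 0.0558 mM = 55.8 μM.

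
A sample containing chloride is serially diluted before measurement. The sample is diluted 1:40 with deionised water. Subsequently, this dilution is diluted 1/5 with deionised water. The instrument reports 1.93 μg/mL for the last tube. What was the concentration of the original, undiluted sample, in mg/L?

386 mg/L

Overall dilution factor = 40 × 5 = 200.
Original = 1.93 μg/mL × 200 = 386 μg/mL = 386 mg/L.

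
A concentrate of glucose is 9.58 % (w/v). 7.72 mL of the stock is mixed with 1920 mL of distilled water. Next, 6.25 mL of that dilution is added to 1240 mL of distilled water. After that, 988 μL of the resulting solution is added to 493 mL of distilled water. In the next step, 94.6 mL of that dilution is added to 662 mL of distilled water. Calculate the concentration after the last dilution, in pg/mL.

Overall dilution factor = 249.7 × 199.4 × 500.0 × 7.998 = 1.99 × 10⁸.
9.58 % (w/v) / 1.99 × 10⁸ = 4.81 × 10⁻⁸ % (w/v) = 481 pg/mL.

481 pg/mL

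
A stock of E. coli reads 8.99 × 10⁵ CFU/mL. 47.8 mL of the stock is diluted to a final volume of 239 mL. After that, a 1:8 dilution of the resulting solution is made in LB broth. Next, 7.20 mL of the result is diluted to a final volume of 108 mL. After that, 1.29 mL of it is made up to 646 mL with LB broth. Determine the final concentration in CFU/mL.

2.99 CFU/mL

Overall dilution factor = 5 × 8 × 15 × 500.8 = 3.00 × 10⁵.
8.99 × 10⁵ CFU/mL / 3.00 × 10⁵ = 2.99 CFU/mL.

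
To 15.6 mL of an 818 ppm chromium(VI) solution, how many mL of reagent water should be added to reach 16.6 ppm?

753 mL

V₂ = C₁V₁/C₂ = 818 × 15.6 / 16.6 = 769 mL.
Diluent to add = V₂ − V₁ = 769 − 15.6 = 753 mL.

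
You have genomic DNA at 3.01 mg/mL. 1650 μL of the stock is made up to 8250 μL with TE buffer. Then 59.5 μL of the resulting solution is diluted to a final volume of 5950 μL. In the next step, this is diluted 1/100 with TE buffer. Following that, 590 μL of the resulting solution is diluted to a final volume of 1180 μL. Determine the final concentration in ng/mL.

Overall dilution factor = 5 × 100 × 100 × 2 = 1.00 × 10⁵.
3.01 mg/mL / 1.00 × 10⁵ = 3.01 × 10⁻⁵ mg/mL = 30.1 ng/mL.

30.1 ng/mL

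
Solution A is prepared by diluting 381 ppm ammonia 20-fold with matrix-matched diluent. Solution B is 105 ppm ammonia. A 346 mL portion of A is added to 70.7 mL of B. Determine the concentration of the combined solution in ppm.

33.6 ppm

C_A = 381 ppm / 20 = 19.1 ppm.
C_mix = (C_A·V_A + C_B·V_B)/(V_A + V_B) = (19.1×346 + 105×70.7) / 416.7 = 33.6 ppm.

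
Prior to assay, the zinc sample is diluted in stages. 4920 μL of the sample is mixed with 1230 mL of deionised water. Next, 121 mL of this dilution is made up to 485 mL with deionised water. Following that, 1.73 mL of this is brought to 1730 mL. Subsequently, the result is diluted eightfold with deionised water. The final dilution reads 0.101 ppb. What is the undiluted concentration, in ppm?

813 ppm

Overall dilution factor = 251 × 4.008 × 1000 × 8 = 8.05 × 10⁶.
Original = 0.101 ppb × 8.05 × 10⁶ = 8.13 × 10⁵ ppb = 813 ppm.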